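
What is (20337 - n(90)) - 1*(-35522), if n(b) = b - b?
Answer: 55859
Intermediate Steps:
n(b) = 0
(20337 - n(90)) - 1*(-35522) = (20337 - 1*0) - 1*(-35522) = (20337 + 0) + 35522 = 20337 + 35522 = 55859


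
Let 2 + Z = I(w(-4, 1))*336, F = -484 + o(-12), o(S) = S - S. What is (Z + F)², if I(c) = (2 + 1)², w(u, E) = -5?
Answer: 6441444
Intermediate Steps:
I(c) = 9 (I(c) = 3² = 9)
o(S) = 0
F = -484 (F = -484 + 0 = -484)
Z = 3022 (Z = -2 + 9*336 = -2 + 3024 = 3022)
(Z + F)² = (3022 - 484)² = 2538² = 6441444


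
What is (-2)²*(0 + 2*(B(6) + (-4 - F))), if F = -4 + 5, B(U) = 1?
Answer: -32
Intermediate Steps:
F = 1
(-2)²*(0 + 2*(B(6) + (-4 - F))) = (-2)²*(0 + 2*(1 + (-4 - 1*1))) = 4*(0 + 2*(1 + (-4 - 1))) = 4*(0 + 2*(1 - 5)) = 4*(0 + 2*(-4)) = 4*(0 - 8) = 4*(-8) = -32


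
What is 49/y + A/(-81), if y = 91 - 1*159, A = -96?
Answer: 853/1836 ≈ 0.46460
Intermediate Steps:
y = -68 (y = 91 - 159 = -68)
49/y + A/(-81) = 49/(-68) - 96/(-81) = 49*(-1/68) - 96*(-1/81) = -49/68 + 32/27 = 853/1836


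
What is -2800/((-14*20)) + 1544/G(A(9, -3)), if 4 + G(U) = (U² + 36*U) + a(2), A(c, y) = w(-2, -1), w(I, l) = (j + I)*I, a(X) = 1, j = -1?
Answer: 4034/249 ≈ 16.201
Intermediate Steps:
w(I, l) = I*(-1 + I) (w(I, l) = (-1 + I)*I = I*(-1 + I))
A(c, y) = 6 (A(c, y) = -2*(-1 - 2) = -2*(-3) = 6)
G(U) = -3 + U² + 36*U (G(U) = -4 + ((U² + 36*U) + 1) = -4 + (1 + U² + 36*U) = -3 + U² + 36*U)
-2800/((-14*20)) + 1544/G(A(9, -3)) = -2800/((-14*20)) + 1544/(-3 + 6² + 36*6) = -2800/(-280) + 1544/(-3 + 36 + 216) = -2800*(-1/280) + 1544/249 = 10 + 1544*(1/249) = 10 + 1544/249 = 4034/249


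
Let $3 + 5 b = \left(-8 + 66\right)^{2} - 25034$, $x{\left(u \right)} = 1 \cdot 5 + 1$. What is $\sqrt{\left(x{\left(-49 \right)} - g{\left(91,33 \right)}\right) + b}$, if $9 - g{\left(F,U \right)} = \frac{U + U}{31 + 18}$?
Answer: $\frac{i \sqrt{5311910}}{35} \approx 65.85 i$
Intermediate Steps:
$x{\left(u \right)} = 6$ ($x{\left(u \right)} = 5 + 1 = 6$)
$g{\left(F,U \right)} = 9 - \frac{2 U}{49}$ ($g{\left(F,U \right)} = 9 - \frac{U + U}{31 + 18} = 9 - \frac{2 U}{49}$)
$b = - \frac{21673}{5}$ ($b = - \frac{3}{5} + \frac{\left(-8 + 66\right)^{2} - 25034}{5} = - \frac{3}{5} + \frac{58^{2} - 25034}{5} = - \frac{3}{5} + \frac{3364 - 25034}{5} = - \frac{3}{5} + \frac{1}{5} \left(-21670\right) = - \frac{3}{5} - 4334 = - \frac{21673}{5} \approx -4334.6$)
$\sqrt{\left(x{\left(-49 \right)} - g{\left(91,33 \right)}\right) + b} = \sqrt{\left(6 - \left(9 - \frac{66}{49}\right)\right) - \frac{21673}{5}} = \sqrt{\left(6 - \frac{375}{49}\right) - \frac{21673}{5}} = \sqrt{- \frac{81}{49} - \frac{21673}{5}} = \sqrt{- \frac{1062382}{245}} = \frac{i \sqrt{5311910}}{35}$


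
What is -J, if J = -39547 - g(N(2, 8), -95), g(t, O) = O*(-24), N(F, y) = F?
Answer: 41827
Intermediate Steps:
g(t, O) = -24*O
J = -41827 (J = -39547 - (-24)*(-95) = -39547 - 1*2280 = -39547 - 2280 = -41827)
-J = -1*(-41827) = 41827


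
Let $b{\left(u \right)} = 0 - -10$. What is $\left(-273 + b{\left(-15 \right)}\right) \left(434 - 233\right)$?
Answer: $-52863$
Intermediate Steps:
$b{\left(u \right)} = 10$ ($b{\left(u \right)} = 0 + 10 = 10$)
$\left(-273 + b{\left(-15 \right)}\right) \left(434 - 233\right) = \left(-273 + 10\right) \left(434 - 233\right) = \left(-263\right) 201 = -52863$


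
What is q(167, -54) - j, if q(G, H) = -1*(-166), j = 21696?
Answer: -21530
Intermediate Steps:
q(G, H) = 166
q(167, -54) - j = 166 - 1*21696 = 166 - 21696 = -21530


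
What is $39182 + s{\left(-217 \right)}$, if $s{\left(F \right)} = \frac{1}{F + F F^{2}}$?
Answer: $\frac{400382442459}{10218530} \approx 39182.0$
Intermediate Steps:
$s{\left(F \right)} = \frac{1}{F + F^{3}}$
$39182 + s{\left(-217 \right)} = 39182 + \frac{1}{-217 + \left(-217\right)^{3}} = 39182 + \frac{1}{-217 - 10218313} = 39182 + \frac{1}{-10218530} = 39182 - \frac{1}{10218530} = \frac{400382442459}{10218530}$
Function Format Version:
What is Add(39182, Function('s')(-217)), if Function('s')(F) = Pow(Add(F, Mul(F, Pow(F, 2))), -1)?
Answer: Rational(400382442459, 10218530) ≈ 39182.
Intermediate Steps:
Function('s')(F) = Pow(Add(F, Pow(F, 3)), -1)
Add(39182, Function('s')(-217)) = Add(39182, Pow(Add(-217, Pow(-217, 3)), -1)) = Add(39182, Pow(Add(-217, -10218313), -1)) = Add(39182, Pow(-10218530, -1)) = Add(39182, Rational(-1, 10218530)) = Rational(400382442459, 10218530)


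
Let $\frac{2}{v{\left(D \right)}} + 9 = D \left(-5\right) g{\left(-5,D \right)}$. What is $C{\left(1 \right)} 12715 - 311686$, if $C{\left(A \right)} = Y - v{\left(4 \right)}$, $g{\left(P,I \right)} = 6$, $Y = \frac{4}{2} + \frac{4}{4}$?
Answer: $- \frac{35261359}{129} \approx -2.7334 \cdot 10^{5}$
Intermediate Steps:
$Y = 3$ ($Y = 4 \cdot \frac{1}{2} + 4 \cdot \frac{1}{4} = 2 + 1 = 3$)
$v{\left(D \right)} = \frac{2}{-9 - 30 D}$ ($v{\left(D \right)} = \frac{2}{-9 + D \left(-5\right) 6} = \frac{2}{-9 + - 5 D 6} = \frac{2}{-9 - 30 D}$)
$C{\left(A \right)} = \frac{389}{129}$ ($C{\left(A \right)} = 3 - - \frac{2}{9 + 30 \cdot 4} = 3 - - \frac{2}{9 + 120} = 3 - - \frac{2}{129} = 3 + \frac{2}{129} = \frac{389}{129}$)
$C{\left(1 \right)} 12715 - 311686 = \frac{389}{129} \cdot 12715 - 311686 = \frac{4946135}{129} - 311686 = - \frac{35261359}{129}$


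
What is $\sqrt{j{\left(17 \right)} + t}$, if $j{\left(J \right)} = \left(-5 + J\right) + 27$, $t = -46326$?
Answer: $3 i \sqrt{5143} \approx 215.14 i$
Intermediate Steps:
$j{\left(J \right)} = 22 + J$
$\sqrt{j{\left(17 \right)} + t} = \sqrt{\left(22 + 17\right) - 46326} = \sqrt{39 - 46326} = \sqrt{-46287} = 3 i \sqrt{5143}$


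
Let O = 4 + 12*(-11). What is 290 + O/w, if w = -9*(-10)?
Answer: 12986/45 ≈ 288.58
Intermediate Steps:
w = 90
O = -128 (O = 4 - 132 = -128)
290 + O/w = 290 - 128/90 = 290 - 128*1/90 = 290 - 64/45 = 12986/45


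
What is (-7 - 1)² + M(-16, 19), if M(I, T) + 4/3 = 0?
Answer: 188/3 ≈ 62.667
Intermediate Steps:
M(I, T) = -4/3 (M(I, T) = -4/3 + 0 = -4/3)
(-7 - 1)² + M(-16, 19) = (-7 - 1)² - 4/3 = (-8)² - 4/3 = 64 - 4/3 = 188/3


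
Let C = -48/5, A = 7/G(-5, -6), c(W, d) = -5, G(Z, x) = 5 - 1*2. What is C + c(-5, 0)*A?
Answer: -319/15 ≈ -21.267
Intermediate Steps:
G(Z, x) = 3 (G(Z, x) = 5 - 2 = 3)
A = 7/3 ≈ 2.3333
C = -48/5 (C = -48*⅕ = -48/5 ≈ -9.6000)
C + c(-5, 0)*A = -48/5 - 5*7/3 = -48/5 - 35/3 = -319/15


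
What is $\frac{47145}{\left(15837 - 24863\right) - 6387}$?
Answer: $- \frac{47145}{15413} \approx -3.0588$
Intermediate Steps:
$\frac{47145}{\left(15837 - 24863\right) - 6387} = \frac{47145}{-9026 - 6387} = \frac{47145}{-15413} = 47145 \left(- \frac{1}{15413}\right) = - \frac{47145}{15413}$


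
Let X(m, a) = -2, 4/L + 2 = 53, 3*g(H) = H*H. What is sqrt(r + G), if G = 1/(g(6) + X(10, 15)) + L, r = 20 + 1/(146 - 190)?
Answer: sqrt(634342335)/5610 ≈ 4.4895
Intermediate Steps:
g(H) = H**2/3 (g(H) = (H*H)/3 = H**2/3)
L = 4/51 (L = 4/(-2 + 53) = 4/51 ≈ 0.078431)
r = 879/44 (r = 20 + 1/(-44) = 20 - 1/44 = 879/44 ≈ 19.977)
G = 91/510 (G = 1/((1/3)*6**2 - 2) + 4/51 = 1/((1/3)*36 - 2) + 4/51 = 1/(12 - 2) + 4/51 = 1/10 + 4/51 = 91/510 ≈ 0.17843)
sqrt(r + G) = sqrt(879/44 + 91/510) = sqrt(226147/11220) = sqrt(634342335)/5610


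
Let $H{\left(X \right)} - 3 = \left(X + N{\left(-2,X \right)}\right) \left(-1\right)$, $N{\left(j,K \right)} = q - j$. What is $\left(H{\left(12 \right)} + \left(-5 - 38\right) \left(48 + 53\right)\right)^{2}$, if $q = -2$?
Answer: $18939904$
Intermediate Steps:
$N{\left(j,K \right)} = -2 - j$
$H{\left(X \right)} = 3 - X$ ($H{\left(X \right)} = 3 + \left(X - 0\right) \left(-1\right) = 3 + \left(X + \left(-2 + 2\right)\right) \left(-1\right) = 3 + \left(X + 0\right) \left(-1\right) = 3 + X \left(-1\right) = 3 - X$)
$\left(H{\left(12 \right)} + \left(-5 - 38\right) \left(48 + 53\right)\right)^{2} = \left(\left(3 - 12\right) + \left(-5 - 38\right) \left(48 + 53\right)\right)^{2} = \left(\left(3 - 12\right) - 4343\right)^{2} = \left(-9 - 4343\right)^{2} = \left(-4352\right)^{2} = 18939904$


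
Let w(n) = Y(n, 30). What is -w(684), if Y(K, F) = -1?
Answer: 1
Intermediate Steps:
w(n) = -1
-w(684) = -1*(-1) = 1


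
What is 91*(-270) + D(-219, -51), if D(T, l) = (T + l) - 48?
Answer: -24888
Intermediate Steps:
D(T, l) = -48 + T + l
91*(-270) + D(-219, -51) = 91*(-270) + (-48 - 219 - 51) = -24570 - 318 = -24888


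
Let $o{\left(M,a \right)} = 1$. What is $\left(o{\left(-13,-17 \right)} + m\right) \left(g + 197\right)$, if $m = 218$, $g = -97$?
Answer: $21900$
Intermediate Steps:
$\left(o{\left(-13,-17 \right)} + m\right) \left(g + 197\right) = \left(1 + 218\right) \left(-97 + 197\right) = 219 \cdot 100 = 21900$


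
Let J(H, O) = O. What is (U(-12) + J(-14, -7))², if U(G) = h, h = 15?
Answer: 64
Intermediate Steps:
U(G) = 15
(U(-12) + J(-14, -7))² = (15 - 7)² = 8² = 64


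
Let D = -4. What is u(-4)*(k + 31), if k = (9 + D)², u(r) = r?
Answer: -224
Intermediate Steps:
k = 25 (k = (9 - 4)² = 5² = 25)
u(-4)*(k + 31) = -4*(25 + 31) = -4*56 = -224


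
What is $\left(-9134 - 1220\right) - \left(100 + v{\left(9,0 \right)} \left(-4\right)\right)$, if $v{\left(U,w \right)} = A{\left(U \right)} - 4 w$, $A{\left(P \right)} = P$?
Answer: $-10418$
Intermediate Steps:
$v{\left(U,w \right)} = U - 4 w$
$\left(-9134 - 1220\right) - \left(100 + v{\left(9,0 \right)} \left(-4\right)\right) = \left(-9134 - 1220\right) - \left(100 + \left(9 - 0\right) \left(-4\right)\right) = \left(-9134 - 1220\right) - \left(100 + \left(9 + 0\right) \left(-4\right)\right) = -10354 - \left(100 + 9 \left(-4\right)\right) = -10354 - \left(100 - 36\right) = -10354 - 64 = -10418$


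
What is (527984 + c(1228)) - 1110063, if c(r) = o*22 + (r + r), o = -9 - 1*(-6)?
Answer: -579689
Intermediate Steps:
o = -3 (o = -9 + 6 = -3)
c(r) = -66 + 2*r (c(r) = -3*22 + (r + r) = -66 + 2*r)
(527984 + c(1228)) - 1110063 = (527984 + (-66 + 2*1228)) - 1110063 = (527984 + (-66 + 2456)) - 1110063 = (527984 + 2390) - 1110063 = 530374 - 1110063 = -579689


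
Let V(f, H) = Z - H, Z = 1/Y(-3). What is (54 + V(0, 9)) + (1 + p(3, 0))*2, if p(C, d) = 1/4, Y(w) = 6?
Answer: 143/3 ≈ 47.667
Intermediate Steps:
p(C, d) = 1/4
Z = 1/6 ≈ 0.16667
V(f, H) = 1/6 - H
(54 + V(0, 9)) + (1 + p(3, 0))*2 = (54 + (1/6 - 1*9)) + (1 + 1/4)*2 = (54 + (1/6 - 9)) + (5/4)*2 = (54 - 53/6) + 5/2 = 271/6 + 5/2 = 143/3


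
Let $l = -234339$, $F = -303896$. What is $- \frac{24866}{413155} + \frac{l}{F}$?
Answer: $\frac{89261651609}{125556151880} \approx 0.71093$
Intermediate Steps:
$- \frac{24866}{413155} + \frac{l}{F} = - \frac{24866}{413155} - \frac{234339}{-303896} = \left(-24866\right) \frac{1}{413155} - - \frac{234339}{303896} = - \frac{24866}{413155} + \frac{234339}{303896} = \frac{89261651609}{125556151880}$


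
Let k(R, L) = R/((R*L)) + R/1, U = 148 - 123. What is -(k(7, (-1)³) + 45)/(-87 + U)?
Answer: 51/62 ≈ 0.82258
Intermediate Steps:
U = 25
k(R, L) = R + 1/L (k(R, L) = R/((L*R)) + R*1 = R*(1/(L*R)) + R = 1/L + R = R + 1/L)
-(k(7, (-1)³) + 45)/(-87 + U) = -((7 + 1/((-1)³)) + 45)/(-87 + 25) = -((7 + 1/(-1)) + 45)/(-62) = -((7 - 1) + 45)*(-1)/62 = -(6 + 45)*(-1)/62 = -51*(-1)/62 = -1*(-51/62) = 51/62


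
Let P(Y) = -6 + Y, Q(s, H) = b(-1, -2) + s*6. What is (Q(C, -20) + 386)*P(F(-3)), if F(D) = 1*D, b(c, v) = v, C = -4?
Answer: -3240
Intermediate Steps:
Q(s, H) = -2 + 6*s (Q(s, H) = -2 + s*6 = -2 + 6*s)
F(D) = D
(Q(C, -20) + 386)*P(F(-3)) = ((-2 + 6*(-4)) + 386)*(-6 - 3) = ((-2 - 24) + 386)*(-9) = (-26 + 386)*(-9) = 360*(-9) = -3240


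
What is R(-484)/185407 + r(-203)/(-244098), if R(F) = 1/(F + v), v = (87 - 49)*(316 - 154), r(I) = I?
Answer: 106740415205/128350207284696 ≈ 0.00083163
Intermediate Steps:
v = 6156 (v = 38*162 = 6156)
R(F) = 1/(6156 + F) (R(F) = 1/(F + 6156) = 1/(6156 + F))
R(-484)/185407 + r(-203)/(-244098) = 1/((6156 - 484)*185407) - 203/(-244098) = (1/185407)/5672 - 203*(-1/244098) = (1/5672)*(1/185407) + 203/244098 = 1/1051628504 + 203/244098 = 106740415205/128350207284696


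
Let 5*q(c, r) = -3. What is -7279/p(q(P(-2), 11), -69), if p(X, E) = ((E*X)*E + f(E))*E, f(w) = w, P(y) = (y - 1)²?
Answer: -36395/1009332 ≈ -0.036058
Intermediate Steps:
P(y) = (-1 + y)²
q(c, r) = -⅗ (q(c, r) = (⅕)*(-3) = -⅗)
p(X, E) = E*(E + X*E²) (p(X, E) = ((E*X)*E + E)*E = (X*E² + E)*E = (E + X*E²)*E = E*(E + X*E²))
-7279/p(q(P(-2), 11), -69) = -7279*1/(4761*(1 - 69*(-⅗))) = -7279*1/(4761*(1 + 207/5)) = -7279/(4761*(212/5)) = -7279/1009332/5 = -7279*5/1009332 = -36395/1009332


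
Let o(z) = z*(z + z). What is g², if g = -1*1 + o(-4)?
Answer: 961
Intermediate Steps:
o(z) = 2*z² (o(z) = z*(2*z) = 2*z²)
g = 31 (g = -1*1 + 2*(-4)² = -1 + 2*16 = -1 + 32 = 31)
g² = 31² = 961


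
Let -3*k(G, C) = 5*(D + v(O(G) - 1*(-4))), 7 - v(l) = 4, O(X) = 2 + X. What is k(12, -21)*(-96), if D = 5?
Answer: 1280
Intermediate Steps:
v(l) = 3 (v(l) = 7 - 1*4 = 7 - 4 = 3)
k(G, C) = -40/3 (k(G, C) = -5*(5 + 3)/3 = -5*8/3 = -⅓*40 = -40/3)
k(12, -21)*(-96) = -40/3*(-96) = 1280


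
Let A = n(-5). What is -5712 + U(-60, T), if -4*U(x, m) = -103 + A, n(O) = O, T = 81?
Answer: -5685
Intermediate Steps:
A = -5
U(x, m) = 27 (U(x, m) = -(-103 - 5)/4 = -1/4*(-108) = 27)
-5712 + U(-60, T) = -5712 + 27 = -5685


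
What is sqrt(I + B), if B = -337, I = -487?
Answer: 2*I*sqrt(206) ≈ 28.705*I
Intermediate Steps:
sqrt(I + B) = sqrt(-487 - 337) = sqrt(-824) = 2*I*sqrt(206)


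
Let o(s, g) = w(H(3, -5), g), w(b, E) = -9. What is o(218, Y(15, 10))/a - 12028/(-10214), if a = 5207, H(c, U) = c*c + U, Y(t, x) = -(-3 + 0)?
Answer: 31268935/26592149 ≈ 1.1759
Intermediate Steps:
Y(t, x) = 3 (Y(t, x) = -1*(-3) = 3)
H(c, U) = U + c**2 (H(c, U) = c**2 + U = U + c**2)
o(s, g) = -9
o(218, Y(15, 10))/a - 12028/(-10214) = -9/5207 - 12028/(-10214) = -9*1/5207 - 12028*(-1/10214) = -9/5207 + 6014/5107 = 31268935/26592149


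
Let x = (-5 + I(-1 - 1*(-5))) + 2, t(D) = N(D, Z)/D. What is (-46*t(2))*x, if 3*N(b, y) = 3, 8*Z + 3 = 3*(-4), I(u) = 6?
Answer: -69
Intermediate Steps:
Z = -15/8 (Z = -3/8 + (3*(-4))/8 = -3/8 + (1/8)*(-12) = -3/8 - 3/2 = -15/8 ≈ -1.8750)
N(b, y) = 1 (N(b, y) = (1/3)*3 = 1)
t(D) = 1/D
x = 3 (x = (-5 + 6) + 2 = 1 + 2 = 3)
(-46*t(2))*x = -46/2*3 = -46*1/2*3 = -23*3 = -69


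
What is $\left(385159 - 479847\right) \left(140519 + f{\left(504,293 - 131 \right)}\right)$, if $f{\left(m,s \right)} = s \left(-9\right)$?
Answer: $-13167407968$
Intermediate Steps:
$f{\left(m,s \right)} = - 9 s$
$\left(385159 - 479847\right) \left(140519 + f{\left(504,293 - 131 \right)}\right) = \left(385159 - 479847\right) \left(140519 - 9 \left(293 - 131\right)\right) = - 94688 \left(140519 - 9 \left(293 - 131\right)\right) = - 94688 \left(140519 - 1458\right) = \left(-94688\right) 139061 = -13167407968$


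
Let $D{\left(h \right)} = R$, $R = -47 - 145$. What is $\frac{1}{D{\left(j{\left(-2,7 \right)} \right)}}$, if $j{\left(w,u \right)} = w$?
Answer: $- \frac{1}{192} \approx -0.0052083$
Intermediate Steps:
$R = -192$ ($R = -47 - 145 = -192$)
$D{\left(h \right)} = -192$
$\frac{1}{D{\left(j{\left(-2,7 \right)} \right)}} = \frac{1}{-192} = - \frac{1}{192}$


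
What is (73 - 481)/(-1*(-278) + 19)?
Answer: -136/99 ≈ -1.3737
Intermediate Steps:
(73 - 481)/(-1*(-278) + 19) = -408/(278 + 19) = -408/297 = -408*1/297 = -136/99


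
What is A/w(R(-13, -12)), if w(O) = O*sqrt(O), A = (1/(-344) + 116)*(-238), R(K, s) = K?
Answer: -4748457*I*sqrt(13)/29068 ≈ -588.99*I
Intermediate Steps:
A = -4748457/172 (A = (-1/344 + 116)*(-238) = (39903/344)*(-238) = -4748457/172 ≈ -27607.)
w(O) = O**(3/2)
A/w(R(-13, -12)) = -4748457*I*sqrt(13)/169/172 = -4748457*I*sqrt(13)/29068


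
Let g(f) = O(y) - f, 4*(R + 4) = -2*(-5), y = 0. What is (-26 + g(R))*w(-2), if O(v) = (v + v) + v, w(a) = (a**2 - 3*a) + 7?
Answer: -833/2 ≈ -416.50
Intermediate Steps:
R = -3/2 (R = -4 + (-2*(-5))/4 = -4 + (1/4)*10 = -4 + 5/2 = -3/2 ≈ -1.5000)
w(a) = 7 + a**2 - 3*a
O(v) = 3*v (O(v) = 2*v + v = 3*v)
g(f) = -f (g(f) = 3*0 - f = 0 - f = -f)
(-26 + g(R))*w(-2) = (-26 - 1*(-3/2))*(7 + (-2)**2 - 3*(-2)) = (-26 + 3/2)*(7 + 4 + 6) = -49/2*17 = -833/2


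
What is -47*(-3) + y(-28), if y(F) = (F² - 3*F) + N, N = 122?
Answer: 1131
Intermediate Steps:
y(F) = 122 + F² - 3*F (y(F) = (F² - 3*F) + 122 = 122 + F² - 3*F)
-47*(-3) + y(-28) = -47*(-3) + (122 + (-28)² - 3*(-28)) = 141 + (122 + 784 + 84) = 141 + 990 = 1131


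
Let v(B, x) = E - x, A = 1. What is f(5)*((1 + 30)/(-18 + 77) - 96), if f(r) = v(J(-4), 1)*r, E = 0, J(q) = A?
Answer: 28165/59 ≈ 477.37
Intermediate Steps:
J(q) = 1
v(B, x) = -x (v(B, x) = 0 - x = -x)
f(r) = -r (f(r) = (-1*1)*r = -r)
f(5)*((1 + 30)/(-18 + 77) - 96) = (-1*5)*((1 + 30)/(-18 + 77) - 96) = -5*(31/59 - 96) = -5*(-5633/59) = 28165/59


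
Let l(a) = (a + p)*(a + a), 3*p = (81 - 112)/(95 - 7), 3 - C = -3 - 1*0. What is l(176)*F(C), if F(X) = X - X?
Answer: 0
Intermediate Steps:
C = 6 (C = 3 - (-3 - 1*0) = 3 - (-3 + 0) = 3 - 1*(-3) = 3 + 3 = 6)
F(X) = 0
p = -31/264 (p = ((81 - 112)/(95 - 7))/3 = (-31/88)/3 = (-31*1/88)/3 = (⅓)*(-31/88) = -31/264 ≈ -0.11742)
l(a) = 2*a*(-31/264 + a) (l(a) = (a - 31/264)*(a + a) = (-31/264 + a)*(2*a) = 2*a*(-31/264 + a))
l(176)*F(C) = ((1/132)*176*(-31 + 264*176))*0 = ((1/132)*176*(-31 + 46464))*0 = ((1/132)*176*46433)*0 = (185732/3)*0 = 0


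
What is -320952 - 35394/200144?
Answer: -32118326241/100072 ≈ -3.2095e+5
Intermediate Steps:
-320952 - 35394/200144 = -320952 - 35394*1/200144 = -320952 - 17697/100072 = -32118326241/100072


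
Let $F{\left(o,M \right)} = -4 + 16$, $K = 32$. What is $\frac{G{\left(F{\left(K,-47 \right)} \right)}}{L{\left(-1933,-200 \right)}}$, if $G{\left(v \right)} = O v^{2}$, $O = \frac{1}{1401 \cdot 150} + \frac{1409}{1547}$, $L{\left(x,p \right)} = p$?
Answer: $- \frac{296102897}{451530625} \approx -0.65578$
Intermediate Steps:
$F{\left(o,M \right)} = 12$
$O = \frac{296102897}{325102050}$ ($O = \frac{1}{1401} \cdot \frac{1}{150} + 1409 \cdot \frac{1}{1547} = \frac{1}{210150} + \frac{1409}{1547} = \frac{296102897}{325102050} \approx 0.9108$)
$G{\left(v \right)} = \frac{296102897 v^{2}}{325102050}$
$\frac{G{\left(F{\left(K,-47 \right)} \right)}}{L{\left(-1933,-200 \right)}} = \frac{\frac{296102897}{325102050} \cdot 12^{2}}{-200} = \frac{296102897}{325102050} \cdot 144 \left(- \frac{1}{200}\right) = \frac{2368823176}{18061225} \left(- \frac{1}{200}\right) = - \frac{296102897}{451530625}$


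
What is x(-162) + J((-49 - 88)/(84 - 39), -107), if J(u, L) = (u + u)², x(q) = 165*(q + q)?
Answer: -108181424/2025 ≈ -53423.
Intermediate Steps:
x(q) = 330*q (x(q) = 165*(2*q) = 330*q)
J(u, L) = 4*u² (J(u, L) = (2*u)² = 4*u²)
x(-162) + J((-49 - 88)/(84 - 39), -107) = 330*(-162) + 4*((-49 - 88)/(84 - 39))² = -53460 + 4*(-137/45)² = -53460 + 4*(18769/2025) = -53460 + 75076/2025 = -108181424/2025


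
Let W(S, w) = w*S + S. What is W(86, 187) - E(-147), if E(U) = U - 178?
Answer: 16493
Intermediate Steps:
E(U) = -178 + U
W(S, w) = S + S*w (W(S, w) = S*w + S = S + S*w)
W(86, 187) - E(-147) = 86*(1 + 187) - (-178 - 147) = 86*188 - 1*(-325) = 16168 + 325 = 16493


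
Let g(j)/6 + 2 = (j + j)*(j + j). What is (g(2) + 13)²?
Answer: 9409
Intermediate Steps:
g(j) = -12 + 24*j² (g(j) = -12 + 6*((j + j)*(j + j)) = -12 + 6*((2*j)*(2*j)) = -12 + 6*(4*j²) = -12 + 24*j²)
(g(2) + 13)² = ((-12 + 24*2²) + 13)² = ((-12 + 24*4) + 13)² = ((-12 + 96) + 13)² = (84 + 13)² = 97² = 9409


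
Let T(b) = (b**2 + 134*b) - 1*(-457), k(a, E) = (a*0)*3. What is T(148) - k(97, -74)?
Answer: 42193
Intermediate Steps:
k(a, E) = 0 (k(a, E) = 0*3 = 0)
T(b) = 457 + b**2 + 134*b (T(b) = (b**2 + 134*b) + 457 = 457 + b**2 + 134*b)
T(148) - k(97, -74) = (457 + 148**2 + 134*148) - 1*0 = (457 + 21904 + 19832) + 0 = 42193 + 0 = 42193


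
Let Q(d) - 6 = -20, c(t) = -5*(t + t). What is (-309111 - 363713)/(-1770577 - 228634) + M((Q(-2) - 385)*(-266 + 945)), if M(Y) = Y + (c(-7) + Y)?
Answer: -1083115869068/1999211 ≈ -5.4177e+5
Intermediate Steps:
c(t) = -10*t
Q(d) = -14 (Q(d) = 6 - 20 = -14)
M(Y) = 70 + 2*Y (M(Y) = Y + (-10*(-7) + Y) = Y + (70 + Y) = 70 + 2*Y)
(-309111 - 363713)/(-1770577 - 228634) + M((Q(-2) - 385)*(-266 + 945)) = (-309111 - 363713)/(-1770577 - 228634) + (70 + 2*((-14 - 385)*(-266 + 945))) = -672824/(-1999211) + (70 + 2*(-399*679)) = -672824*(-1/1999211) + (70 + 2*(-270921)) = 672824/1999211 + (70 - 541842) = 672824/1999211 - 541772 = -1083115869068/1999211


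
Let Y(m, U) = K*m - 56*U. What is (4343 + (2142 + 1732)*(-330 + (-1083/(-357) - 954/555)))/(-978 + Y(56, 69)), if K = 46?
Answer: 27936679973/49885990 ≈ 560.01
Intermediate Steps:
Y(m, U) = -56*U + 46*m (Y(m, U) = 46*m - 56*U = -56*U + 46*m)
(4343 + (2142 + 1732)*(-330 + (-1083/(-357) - 954/555)))/(-978 + Y(56, 69)) = (4343 + (2142 + 1732)*(-330 + (-1083/(-357) - 954/555)))/(-978 + (-56*69 + 46*56)) = (4343 + 3874*(-330 + (-1083*(-1/357) - 954*1/555)))/(-978 + (-3864 + 2576)) = (4343 + 3874*(-330 + (361/119 - 318/185)))/(-978 - 1288) = (4343 + 3874*(-330 + 28943/22015))/(-2266) = (4343 + 3874*(-7236007/22015))*(-1/2266) = (4343 - 28032291118/22015)*(-1/2266) = -27936679973/22015*(-1/2266) = 27936679973/49885990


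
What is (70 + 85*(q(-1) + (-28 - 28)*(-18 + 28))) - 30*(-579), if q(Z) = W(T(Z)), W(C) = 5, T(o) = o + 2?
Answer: -29735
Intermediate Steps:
T(o) = 2 + o
q(Z) = 5
(70 + 85*(q(-1) + (-28 - 28)*(-18 + 28))) - 30*(-579) = (70 + 85*(5 + (-28 - 28)*(-18 + 28))) - 30*(-579) = (70 + 85*(5 - 56*10)) + 17370 = (70 + 85*(5 - 560)) + 17370 = (70 + 85*(-555)) + 17370 = (70 - 47175) + 17370 = -47105 + 17370 = -29735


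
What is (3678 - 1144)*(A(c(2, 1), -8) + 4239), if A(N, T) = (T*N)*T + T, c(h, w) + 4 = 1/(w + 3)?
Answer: 10113194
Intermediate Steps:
c(h, w) = -4 + 1/(3 + w) (c(h, w) = -4 + 1/(w + 3) = -4 + 1/(3 + w))
A(N, T) = T + N*T² (A(N, T) = (N*T)*T + T = N*T² + T = T + N*T²)
(3678 - 1144)*(A(c(2, 1), -8) + 4239) = (3678 - 1144)*(-8*(1 + ((-11 - 4*1)/(3 + 1))*(-8)) + 4239) = 2534*(-8*(1 + ((-11 - 4)/4)*(-8)) + 4239) = 2534*(-8*(1 + ((¼)*(-15))*(-8)) + 4239) = 2534*(-8*(1 - 15/4*(-8)) + 4239) = 2534*(-8*(1 + 30) + 4239) = 2534*(-8*31 + 4239) = 2534*(-248 + 4239) = 2534*3991 = 10113194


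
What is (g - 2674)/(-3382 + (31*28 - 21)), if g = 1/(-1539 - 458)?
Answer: 1779993/1687465 ≈ 1.0548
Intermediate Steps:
g = -1/1997 (g = 1/(-1997) = -1/1997 ≈ -0.00050075)
(g - 2674)/(-3382 + (31*28 - 21)) = (-1/1997 - 2674)/(-3382 + (31*28 - 21)) = -5339979/(1997*(-3382 + (868 - 21))) = -5339979/(1997*(-3382 + 847)) = -5339979/1997/(-2535) = -5339979/1997*(-1/2535) = 1779993/1687465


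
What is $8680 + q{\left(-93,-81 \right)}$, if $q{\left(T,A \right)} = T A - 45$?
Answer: $16168$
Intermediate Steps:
$q{\left(T,A \right)} = -45 + A T$ ($q{\left(T,A \right)} = A T - 45 = -45 + A T$)
$8680 + q{\left(-93,-81 \right)} = 8680 - -7488 = 8680 + \left(-45 + 7533\right) = 8680 + 7488 = 16168$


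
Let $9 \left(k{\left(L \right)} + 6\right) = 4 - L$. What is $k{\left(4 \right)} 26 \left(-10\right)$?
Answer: $1560$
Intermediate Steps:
$k{\left(L \right)} = - \frac{50}{9} - \frac{L}{9}$ ($k{\left(L \right)} = -6 + \frac{4 - L}{9} = -6 - \left(- \frac{4}{9} + \frac{L}{9}\right) = - \frac{50}{9} - \frac{L}{9}$)
$k{\left(4 \right)} 26 \left(-10\right) = \left(- \frac{50}{9} - \frac{4}{9}\right) 26 \left(-10\right) = \left(-6\right) 26 \left(-10\right) = \left(-156\right) \left(-10\right) = 1560$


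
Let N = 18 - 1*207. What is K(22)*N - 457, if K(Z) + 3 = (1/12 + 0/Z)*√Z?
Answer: 110 - 63*√22/4 ≈ 36.126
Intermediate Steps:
N = -189 (N = 18 - 207 = -189)
K(Z) = -3 + √Z/12 (K(Z) = -3 + (1/12 + 0/Z)*√Z = -3 + (1*(1/12) + 0)*√Z = -3 + (1/12 + 0)*√Z = -3 + √Z/12)
K(22)*N - 457 = (-3 + √22/12)*(-189) - 457 = (567 - 63*√22/4) - 457 = 110 - 63*√22/4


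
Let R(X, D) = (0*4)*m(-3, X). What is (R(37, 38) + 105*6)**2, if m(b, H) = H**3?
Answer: 396900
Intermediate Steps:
R(X, D) = 0 (R(X, D) = (0*4)*X**3 = 0*X**3 = 0)
(R(37, 38) + 105*6)**2 = (0 + 105*6)**2 = (0 + 630)**2 = 630**2 = 396900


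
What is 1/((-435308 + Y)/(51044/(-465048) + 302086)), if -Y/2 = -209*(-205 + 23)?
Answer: -35121109771/59454526608 ≈ -0.59072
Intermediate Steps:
Y = -76076 (Y = -(-418)*(-205 + 23) = -(-418)*(-182) = -2*38038 = -76076)
1/((-435308 + Y)/(51044/(-465048) + 302086)) = 1/((-435308 - 76076)/(51044/(-465048) + 302086)) = 1/(-511384/(51044*(-1/465048) + 302086)) = 1/(-511384/(-12761/116262 + 302086)) = 1/(-511384/35121109771/116262) = 1/(-511384*116262/35121109771) = 1/(-59454526608/35121109771) = -35121109771/59454526608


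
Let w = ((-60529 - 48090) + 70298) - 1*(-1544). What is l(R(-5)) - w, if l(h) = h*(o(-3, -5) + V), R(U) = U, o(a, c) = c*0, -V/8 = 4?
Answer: 36937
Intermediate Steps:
V = -32 (V = -8*4 = -32)
o(a, c) = 0
l(h) = -32*h (l(h) = h*(0 - 32) = h*(-32) = -32*h)
w = -36777 (w = (-108619 + 70298) + 1544 = -38321 + 1544 = -36777)
l(R(-5)) - w = -32*(-5) - 1*(-36777) = 160 + 36777 = 36937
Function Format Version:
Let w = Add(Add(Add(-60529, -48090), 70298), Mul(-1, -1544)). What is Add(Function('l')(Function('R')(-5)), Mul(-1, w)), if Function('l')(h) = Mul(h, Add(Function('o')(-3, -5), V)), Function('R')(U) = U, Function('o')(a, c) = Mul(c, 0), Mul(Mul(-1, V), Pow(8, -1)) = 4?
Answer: 36937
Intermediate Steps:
V = -32 (V = Mul(-8, 4) = -32)
Function('o')(a, c) = 0
Function('l')(h) = Mul(-32, h) (Function('l')(h) = Mul(h, Add(0, -32)) = Mul(h, -32) = Mul(-32, h))
w = -36777 (w = Add(Add(-108619, 70298), 1544) = Add(-38321, 1544) = -36777)
Add(Function('l')(Function('R')(-5)), Mul(-1, w)) = Add(Mul(-32, -5), Mul(-1, -36777)) = Add(160, 36777) = 36937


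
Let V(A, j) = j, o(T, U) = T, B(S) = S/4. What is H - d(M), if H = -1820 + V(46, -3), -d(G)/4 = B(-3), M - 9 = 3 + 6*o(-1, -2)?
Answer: -1826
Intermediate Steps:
B(S) = S/4 (B(S) = S*(1/4) = S/4)
M = 6 (M = 9 + (3 + 6*(-1)) = 9 + (3 - 6) = 9 - 3 = 6)
d(G) = 3 (d(G) = -(-3) = -4*(-3/4) = 3)
H = -1823 (H = -1820 - 3 = -1823)
H - d(M) = -1823 - 1*3 = -1823 - 3 = -1826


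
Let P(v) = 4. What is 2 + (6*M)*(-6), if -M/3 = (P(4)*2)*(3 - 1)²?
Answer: 3458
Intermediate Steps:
M = -96 (M = -3*4*2*(3 - 1)² = -24*2² = -24*4 = -3*32 = -96)
2 + (6*M)*(-6) = 2 + (6*(-96))*(-6) = 2 - 576*(-6) = 2 + 3456 = 3458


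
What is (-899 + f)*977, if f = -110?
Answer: -985793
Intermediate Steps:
(-899 + f)*977 = (-899 - 110)*977 = -1009*977 = -985793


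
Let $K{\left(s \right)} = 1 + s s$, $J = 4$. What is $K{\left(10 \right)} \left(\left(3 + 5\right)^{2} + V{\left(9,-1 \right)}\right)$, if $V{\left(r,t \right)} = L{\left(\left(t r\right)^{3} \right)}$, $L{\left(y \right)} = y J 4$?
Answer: $-1171600$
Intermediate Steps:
$L{\left(y \right)} = 16 y$ ($L{\left(y \right)} = y 4 \cdot 4 = 4 y 4 = 16 y$)
$V{\left(r,t \right)} = 16 r^{3} t^{3}$ ($V{\left(r,t \right)} = 16 \left(t r\right)^{3} = 16 \left(r t\right)^{3} = 16 r^{3} t^{3}$)
$K{\left(s \right)} = 1 + s^{2}$
$K{\left(10 \right)} \left(\left(3 + 5\right)^{2} + V{\left(9,-1 \right)}\right) = \left(1 + 10^{2}\right) \left(\left(3 + 5\right)^{2} + 16 \cdot 9^{3} \left(-1\right)^{3}\right) = \left(1 + 100\right) \left(8^{2} + 16 \cdot 729 \left(-1\right)\right) = 101 \left(64 - 11664\right) = 101 \left(-11600\right) = -1171600$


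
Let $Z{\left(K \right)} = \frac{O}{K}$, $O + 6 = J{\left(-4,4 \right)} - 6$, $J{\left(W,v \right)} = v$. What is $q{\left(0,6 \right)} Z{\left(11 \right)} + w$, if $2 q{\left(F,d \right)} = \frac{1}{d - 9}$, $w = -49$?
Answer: $- \frac{1613}{33} \approx -48.879$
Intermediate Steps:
$q{\left(F,d \right)} = \frac{1}{2 \left(-9 + d\right)}$ ($q{\left(F,d \right)} = \frac{1}{2 \left(d - 9\right)} = \frac{1}{2 \left(-9 + d\right)}$)
$O = -8$ ($O = -6 + \left(4 - 6\right) = -6 - 2 = -8$)
$Z{\left(K \right)} = - \frac{8}{K}$
$q{\left(0,6 \right)} Z{\left(11 \right)} + w = \frac{1}{2 \left(-9 + 6\right)} \left(- \frac{8}{11}\right) - 49 = \frac{1}{2 \left(-3\right)} \left(\left(-8\right) \frac{1}{11}\right) - 49 = \frac{1}{2} \left(- \frac{1}{3}\right) \left(- \frac{8}{11}\right) - 49 = \left(- \frac{1}{6}\right) \left(- \frac{8}{11}\right) - 49 = \frac{4}{33} - 49 = - \frac{1613}{33}$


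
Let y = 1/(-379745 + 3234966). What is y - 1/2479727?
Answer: -375494/7080168604667 ≈ -5.3035e-8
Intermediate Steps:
y = 1/2855221 ≈ 3.5024e-7
y - 1/2479727 = 1/2855221 - 1/2479727 = -375494/7080168604667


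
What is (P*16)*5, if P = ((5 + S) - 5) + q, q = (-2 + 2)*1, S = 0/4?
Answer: 0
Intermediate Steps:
S = 0 (S = 0*(¼) = 0)
q = 0 (q = 0*1 = 0)
P = 0 (P = ((5 + 0) - 5) + 0 = (5 - 5) + 0 = 0 + 0 = 0)
(P*16)*5 = (0*16)*5 = 0*5 = 0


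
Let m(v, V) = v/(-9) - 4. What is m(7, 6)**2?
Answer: 1849/81 ≈ 22.827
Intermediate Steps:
m(v, V) = -4 - v/9 (m(v, V) = -v/9 - 4 = -4 - v/9)
m(7, 6)**2 = (-4 - 1/9*7)**2 = (-4 - 7/9)**2 = (-43/9)**2 = 1849/81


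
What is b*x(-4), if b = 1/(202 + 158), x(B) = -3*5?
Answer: -1/24 ≈ -0.041667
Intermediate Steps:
x(B) = -15
b = 1/360 ≈ 0.0027778
b*x(-4) = (1/360)*(-15) = -1/24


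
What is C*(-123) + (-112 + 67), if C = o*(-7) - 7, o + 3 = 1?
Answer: -906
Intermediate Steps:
o = -2 (o = -3 + 1 = -2)
C = 7 (C = -2*(-7) - 7 = 14 - 7 = 7)
C*(-123) + (-112 + 67) = 7*(-123) + (-112 + 67) = -861 - 45 = -906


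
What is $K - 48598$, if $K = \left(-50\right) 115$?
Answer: $-54348$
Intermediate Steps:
$K = -5750$
$K - 48598 = -5750 - 48598 = -54348$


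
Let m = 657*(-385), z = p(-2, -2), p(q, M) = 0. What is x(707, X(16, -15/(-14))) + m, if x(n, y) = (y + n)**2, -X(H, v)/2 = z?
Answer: 246904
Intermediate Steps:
z = 0
X(H, v) = 0 (X(H, v) = -2*0 = 0)
x(n, y) = (n + y)**2
m = -252945
x(707, X(16, -15/(-14))) + m = (707 + 0)**2 - 252945 = 707**2 - 252945 = 499849 - 252945 = 246904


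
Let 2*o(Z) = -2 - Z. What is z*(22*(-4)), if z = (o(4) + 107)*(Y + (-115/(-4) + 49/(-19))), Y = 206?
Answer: -40371760/19 ≈ -2.1248e+6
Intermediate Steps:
o(Z) = -1 - Z/2 (o(Z) = (-2 - Z)/2 = -1 - Z/2)
z = 458770/19 (z = ((-1 - ½*4) + 107)*(206 + (-115/(-4) + 49/(-19))) = ((-1 - 2) + 107)*(206 + (-115*(-¼) + 49*(-1/19))) = (-3 + 107)*(206 + (115/4 - 49/19)) = 104*(206 + 1989/76) = 104*(17645/76) = 458770/19 ≈ 24146.)
z*(22*(-4)) = 458770*(22*(-4))/19 = (458770/19)*(-88) = -40371760/19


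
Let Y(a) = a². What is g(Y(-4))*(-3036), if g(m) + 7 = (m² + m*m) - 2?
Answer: -1527108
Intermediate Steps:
g(m) = -9 + 2*m² (g(m) = -7 + ((m² + m*m) - 2) = -7 + ((m² + m²) - 2) = -7 + (2*m² - 2) = -7 + (-2 + 2*m²) = -9 + 2*m²)
g(Y(-4))*(-3036) = (-9 + 2*((-4)²)²)*(-3036) = (-9 + 2*16²)*(-3036) = (-9 + 2*256)*(-3036) = (-9 + 512)*(-3036) = 503*(-3036) = -1527108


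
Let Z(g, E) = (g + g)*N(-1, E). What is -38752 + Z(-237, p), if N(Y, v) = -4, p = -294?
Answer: -36856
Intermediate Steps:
Z(g, E) = -8*g (Z(g, E) = (g + g)*(-4) = (2*g)*(-4) = -8*g)
-38752 + Z(-237, p) = -38752 - 8*(-237) = -38752 + 1896 = -36856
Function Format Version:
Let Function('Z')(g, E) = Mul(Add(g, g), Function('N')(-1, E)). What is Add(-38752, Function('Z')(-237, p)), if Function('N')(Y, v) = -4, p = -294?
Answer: -36856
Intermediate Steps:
Function('Z')(g, E) = Mul(-8, g) (Function('Z')(g, E) = Mul(Add(g, g), -4) = Mul(Mul(2, g), -4) = Mul(-8, g))
Add(-38752, Function('Z')(-237, p)) = Add(-38752, Mul(-8, -237)) = Add(-38752, 1896) = -36856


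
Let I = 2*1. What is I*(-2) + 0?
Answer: -4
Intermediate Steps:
I = 2
I*(-2) + 0 = 2*(-2) + 0 = -4 + 0 = -4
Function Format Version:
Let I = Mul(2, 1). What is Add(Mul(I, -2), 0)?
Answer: -4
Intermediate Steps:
I = 2
Add(Mul(I, -2), 0) = Add(Mul(2, -2), 0) = Add(-4, 0) = -4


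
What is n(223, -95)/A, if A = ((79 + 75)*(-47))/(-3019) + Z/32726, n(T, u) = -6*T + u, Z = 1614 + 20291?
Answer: -141580104802/303001983 ≈ -467.26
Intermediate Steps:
Z = 21905
n(T, u) = u - 6*T
A = 303001983/98799794 (A = ((79 + 75)*(-47))/(-3019) + 21905/32726 = (154*(-47))*(-1/3019) + 21905*(1/32726) = -7238*(-1/3019) + 21905/32726 = 7238/3019 + 21905/32726 = 303001983/98799794 ≈ 3.0668)
n(223, -95)/A = (-95 - 6*223)/(303001983/98799794) = (-95 - 1338)*(98799794/303001983) = -1433*98799794/303001983 = -141580104802/303001983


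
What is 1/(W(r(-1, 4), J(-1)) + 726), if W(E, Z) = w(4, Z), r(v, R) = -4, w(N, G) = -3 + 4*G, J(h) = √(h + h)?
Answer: 723/522761 - 4*I*√2/522761 ≈ 0.001383 - 1.0821e-5*I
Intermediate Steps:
J(h) = √2*√h (J(h) = √(2*h) = √2*√h)
W(E, Z) = -3 + 4*Z
1/(W(r(-1, 4), J(-1)) + 726) = 1/((-3 + 4*(√2*√(-1))) + 726) = 1/((-3 + 4*(√2*I)) + 726) = 1/((-3 + 4*(I*√2)) + 726) = 1/((-3 + 4*I*√2) + 726) = 1/(723 + 4*I*√2)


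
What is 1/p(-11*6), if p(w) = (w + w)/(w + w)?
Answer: 1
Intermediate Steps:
p(w) = 1 (p(w) = (2*w)/((2*w)) = (2*w)*(1/(2*w)) = 1)
1/p(-11*6) = 1/1 = 1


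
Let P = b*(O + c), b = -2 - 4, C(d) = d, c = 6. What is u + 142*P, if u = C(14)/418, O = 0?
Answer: -1068401/209 ≈ -5112.0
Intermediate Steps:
b = -6
u = 7/209 (u = 14/418 = 14*(1/418) = 7/209 ≈ 0.033493)
P = -36 (P = -6*(0 + 6) = -6*6 = -36)
u + 142*P = 7/209 + 142*(-36) = 7/209 - 5112 = -1068401/209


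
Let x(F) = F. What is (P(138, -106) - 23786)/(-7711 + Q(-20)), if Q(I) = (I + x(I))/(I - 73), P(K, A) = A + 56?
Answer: 2216748/717083 ≈ 3.0913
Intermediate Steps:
P(K, A) = 56 + A
Q(I) = 2*I/(-73 + I) (Q(I) = (I + I)/(I - 73) = (2*I)/(-73 + I) = 2*I/(-73 + I))
(P(138, -106) - 23786)/(-7711 + Q(-20)) = ((56 - 106) - 23786)/(-7711 + 2*(-20)/(-73 - 20)) = (-50 - 23786)/(-7711 + 2*(-20)/(-93)) = -23836/(-7711 + 2*(-20)*(-1/93)) = -23836/(-7711 + 40/93) = -23836/(-717083/93) = -23836*(-93/717083) = 2216748/717083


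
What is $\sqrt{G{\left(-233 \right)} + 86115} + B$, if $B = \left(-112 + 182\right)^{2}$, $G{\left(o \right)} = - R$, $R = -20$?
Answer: $4900 + \sqrt{86135} \approx 5193.5$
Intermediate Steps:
$G{\left(o \right)} = 20$ ($G{\left(o \right)} = \left(-1\right) \left(-20\right) = 20$)
$B = 4900$ ($B = 70^{2} = 4900$)
$\sqrt{G{\left(-233 \right)} + 86115} + B = \sqrt{20 + 86115} + 4900 = \sqrt{86135} + 4900 = 4900 + \sqrt{86135}$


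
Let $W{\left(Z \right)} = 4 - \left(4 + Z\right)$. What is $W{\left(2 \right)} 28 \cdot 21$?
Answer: $-1176$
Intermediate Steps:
$W{\left(Z \right)} = - Z$
$W{\left(2 \right)} 28 \cdot 21 = \left(-1\right) 2 \cdot 28 \cdot 21 = \left(-2\right) 28 \cdot 21 = \left(-56\right) 21 = -1176$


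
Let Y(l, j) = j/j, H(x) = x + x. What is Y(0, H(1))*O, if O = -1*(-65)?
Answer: 65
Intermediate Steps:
O = 65
H(x) = 2*x
Y(l, j) = 1
Y(0, H(1))*O = 1*65 = 65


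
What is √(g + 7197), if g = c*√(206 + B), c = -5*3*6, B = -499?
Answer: √(7197 - 90*I*√293) ≈ 85.314 - 9.0287*I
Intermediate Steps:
c = -90 (c = -15*6 = -90)
g = -90*I*√293 (g = -90*√(206 - 499) = -90*I*√293 ≈ -1540.6*I)
√(g + 7197) = √(-90*I*√293 + 7197) = √(7197 - 90*I*√293)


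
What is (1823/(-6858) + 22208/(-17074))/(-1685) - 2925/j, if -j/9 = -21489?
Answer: -771559376917/54356848122510 ≈ -0.014194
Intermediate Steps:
j = 193401 (j = -9*(-21489) = 193401)
(1823/(-6858) + 22208/(-17074))/(-1685) - 2925/j = (1823/(-6858) + 22208/(-17074))/(-1685) - 2925/193401 = (1823*(-1/6858) + 22208*(-1/17074))*(-1/1685) - 2925*1/193401 = (-1823/6858 - 11104/8537)*(-1/1685) - 25/1653 = -91714183/58546746*(-1/1685) - 25/1653 = 91714183/98651267010 - 25/1653 = -771559376917/54356848122510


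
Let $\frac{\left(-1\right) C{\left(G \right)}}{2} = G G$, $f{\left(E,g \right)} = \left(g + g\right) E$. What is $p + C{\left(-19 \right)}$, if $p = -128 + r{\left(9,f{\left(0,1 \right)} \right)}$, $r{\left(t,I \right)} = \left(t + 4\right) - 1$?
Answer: $-838$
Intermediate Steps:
$f{\left(E,g \right)} = 2 E g$ ($f{\left(E,g \right)} = 2 g E = 2 E g$)
$r{\left(t,I \right)} = 3 + t$ ($r{\left(t,I \right)} = \left(4 + t\right) - 1 = 3 + t$)
$C{\left(G \right)} = - 2 G^{2}$ ($C{\left(G \right)} = - 2 G G = - 2 G^{2}$)
$p = -116$ ($p = -128 + \left(3 + 9\right) = -128 + 12 = -116$)
$p + C{\left(-19 \right)} = -116 - 2 \left(-19\right)^{2} = -116 - 722 = -838$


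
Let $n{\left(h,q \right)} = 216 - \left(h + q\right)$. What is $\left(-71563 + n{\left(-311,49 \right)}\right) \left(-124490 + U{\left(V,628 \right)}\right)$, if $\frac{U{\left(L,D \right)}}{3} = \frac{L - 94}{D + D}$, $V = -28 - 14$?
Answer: $\frac{1389354974385}{157} \approx 8.8494 \cdot 10^{9}$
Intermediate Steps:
$n{\left(h,q \right)} = 216 - h - q$ ($n{\left(h,q \right)} = 216 - \left(h + q\right) = 216 - h - q$)
$V = -42$ ($V = -28 - 14 = -42$)
$U{\left(L,D \right)} = \frac{3 \left(-94 + L\right)}{2 D}$ ($U{\left(L,D \right)} = 3 \frac{L - 94}{D + D} = 3 \frac{-94 + L}{2 D} = \frac{3 \left(-94 + L\right)}{2 D}$)
$\left(-71563 + n{\left(-311,49 \right)}\right) \left(-124490 + U{\left(V,628 \right)}\right) = \left(-71563 - -478\right) \left(-124490 + \frac{3 \left(-94 - 42\right)}{2 \cdot 628}\right) = \left(-71563 + \left(216 + 311 - 49\right)\right) \left(-124490 + \frac{3}{2} \cdot \frac{1}{628} \left(-136\right)\right) = \left(-71563 + 478\right) \left(-124490 - \frac{51}{157}\right) = \left(-71085\right) \left(- \frac{19544981}{157}\right) = \frac{1389354974385}{157}$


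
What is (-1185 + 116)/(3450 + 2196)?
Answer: -1069/5646 ≈ -0.18934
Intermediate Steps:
(-1185 + 116)/(3450 + 2196) = -1069/5646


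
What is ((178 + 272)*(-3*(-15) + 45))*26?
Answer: 1053000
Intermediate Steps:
((178 + 272)*(-3*(-15) + 45))*26 = (450*(45 + 45))*26 = (450*90)*26 = 40500*26 = 1053000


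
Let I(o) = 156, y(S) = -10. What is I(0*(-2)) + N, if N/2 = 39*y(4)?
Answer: -624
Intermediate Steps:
N = -780 (N = 2*(39*(-10)) = 2*(-390) = -780)
I(0*(-2)) + N = 156 - 780 = -624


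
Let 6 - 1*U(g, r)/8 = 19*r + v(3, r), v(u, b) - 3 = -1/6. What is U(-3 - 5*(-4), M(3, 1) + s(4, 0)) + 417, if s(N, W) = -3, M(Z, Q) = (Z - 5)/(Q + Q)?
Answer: 3151/3 ≈ 1050.3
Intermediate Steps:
M(Z, Q) = (-5 + Z)/(2*Q) (M(Z, Q) = (-5 + Z)/((2*Q)) = (-5 + Z)*(1/(2*Q)) = (-5 + Z)/(2*Q))
v(u, b) = 17/6 (v(u, b) = 3 - 1/6 = 17/6)
U(g, r) = 76/3 - 152*r (U(g, r) = 48 - 8*(19*r + 17/6) = 48 - 8*(17/6 + 19*r) = 48 + (-68/3 - 152*r) = 76/3 - 152*r)
U(-3 - 5*(-4), M(3, 1) + s(4, 0)) + 417 = (76/3 - 152*((1/2)*(-5 + 3)/1 - 3)) + 417 = (76/3 - 152*((1/2)*1*(-2) - 3)) + 417 = (76/3 - 152*(-1 - 3)) + 417 = (76/3 - 152*(-4)) + 417 = (76/3 + 608) + 417 = 1900/3 + 417 = 3151/3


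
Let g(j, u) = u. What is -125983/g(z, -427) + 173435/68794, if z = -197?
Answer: 8740931247/29375038 ≈ 297.56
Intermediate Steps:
-125983/g(z, -427) + 173435/68794 = -125983/(-427) + 173435/68794 = -125983*(-1/427) + 173435*(1/68794) = 125983/427 + 173435/68794 = 8740931247/29375038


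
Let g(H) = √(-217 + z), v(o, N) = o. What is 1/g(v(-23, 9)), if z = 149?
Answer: -I*√17/34 ≈ -0.12127*I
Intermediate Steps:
g(H) = 2*I*√17 (g(H) = √(-217 + 149) = √(-68) = 2*I*√17)
1/g(v(-23, 9)) = 1/(2*I*√17) = -I*√17/34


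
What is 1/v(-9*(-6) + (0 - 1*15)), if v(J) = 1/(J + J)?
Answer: 78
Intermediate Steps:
v(J) = 1/(2*J)
1/v(-9*(-6) + (0 - 1*15)) = 1/(1/(2*(-9*(-6) + (0 - 1*15)))) = 1/(1/(2*(54 + (0 - 15)))) = 1/(1/(2*(54 - 15))) = 1/((½)/39) = 1/((½)*(1/39)) = 1/(1/78) = 78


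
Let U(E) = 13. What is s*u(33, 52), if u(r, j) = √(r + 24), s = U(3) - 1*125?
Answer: -112*√57 ≈ -845.58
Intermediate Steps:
s = -112 (s = 13 - 1*125 = 13 - 125 = -112)
u(r, j) = √(24 + r)
s*u(33, 52) = -112*√(24 + 33) = -112*√57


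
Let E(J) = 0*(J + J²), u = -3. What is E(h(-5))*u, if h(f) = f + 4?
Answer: 0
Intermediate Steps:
h(f) = 4 + f
E(J) = 0
E(h(-5))*u = 0*(-3) = 0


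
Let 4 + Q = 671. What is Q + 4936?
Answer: 5603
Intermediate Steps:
Q = 667 (Q = -4 + 671 = 667)
Q + 4936 = 667 + 4936 = 5603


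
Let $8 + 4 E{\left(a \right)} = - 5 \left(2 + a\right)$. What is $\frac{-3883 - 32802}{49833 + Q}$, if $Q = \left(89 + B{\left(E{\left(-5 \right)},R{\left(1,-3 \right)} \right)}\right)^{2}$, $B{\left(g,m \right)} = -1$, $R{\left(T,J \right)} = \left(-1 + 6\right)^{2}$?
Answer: $- \frac{36685}{57577} \approx -0.63715$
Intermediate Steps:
$E{\left(a \right)} = - \frac{9}{2} - \frac{5 a}{4}$ ($E{\left(a \right)} = -2 + \frac{\left(-5\right) \left(2 + a\right)}{4} = -2 + \frac{-10 - 5 a}{4} = -2 - \left(\frac{5}{2} + \frac{5 a}{4}\right) = - \frac{9}{2} - \frac{5 a}{4}$)
$R{\left(T,J \right)} = 25$ ($R{\left(T,J \right)} = 5^{2} = 25$)
$Q = 7744$ ($Q = \left(89 - 1\right)^{2} = 88^{2} = 7744$)
$\frac{-3883 - 32802}{49833 + Q} = \frac{-3883 - 32802}{49833 + 7744} = - \frac{36685}{57577}$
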